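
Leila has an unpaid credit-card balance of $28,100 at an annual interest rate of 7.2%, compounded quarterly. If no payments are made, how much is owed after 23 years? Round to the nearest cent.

$145,044.71

Growth factor = (1 + 0.018)^92 ≈ 5.16173347481.
A ≈ 28,100 × 5.16173347481 ≈ 145,044.7106.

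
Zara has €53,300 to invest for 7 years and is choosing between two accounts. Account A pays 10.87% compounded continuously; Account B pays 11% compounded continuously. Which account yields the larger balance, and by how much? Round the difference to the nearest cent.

A: e^(0.1087·7) = e^0.7609 ≈ 2.14020153536, so 53,300 × 2.14020153536 ≈ 114,072.7418.
B: e^(0.11·7) = e^0.77 ≈ 2.15976625378, so 53,300 × 2.15976625378 ≈ 115,115.5413.
Difference ≈ 1,042.7995 in favor of B.

Account B, by €1,042.80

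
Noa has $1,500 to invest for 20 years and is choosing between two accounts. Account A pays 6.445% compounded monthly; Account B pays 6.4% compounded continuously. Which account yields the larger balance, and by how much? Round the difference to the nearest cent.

Account A growth factor: (1 + 0.06445/12)^240 ≈ 3.616659618; balance ≈ 5,424.9894.
Account B growth factor: e^(0.064·20) = e^1.28 ≈ 3.596639726; balance ≈ 5,394.9596.
Account A is larger by 30.0298.

Account A, by $30.03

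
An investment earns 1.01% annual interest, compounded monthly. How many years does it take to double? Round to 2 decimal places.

(1 + 0.000841667)^(12t) = 2.
12t = ln 2 / ln(1 + 0.000841667) ≈ 0.69315/0.000841313 ≈ 823.8877.
t ≈ 68.6573.

68.66 years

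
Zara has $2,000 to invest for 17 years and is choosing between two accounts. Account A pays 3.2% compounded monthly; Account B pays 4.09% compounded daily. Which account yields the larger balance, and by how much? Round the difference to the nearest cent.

Account A growth factor: (1 + 0.032/12)^204 ≈ 1.721637639; balance ≈ 3,443.2753.
Account B growth factor: (1 + 0.0409/365)^6205 ≈ 2.004232205; balance ≈ 4,008.4644.
Account B is larger by 565.1891.

Account B, by $565.19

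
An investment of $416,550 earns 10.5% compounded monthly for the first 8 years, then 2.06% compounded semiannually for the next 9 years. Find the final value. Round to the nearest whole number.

Phase 1: 416,550·(1 + 0.00875)^96 ≈ 961,363.7028.
Phase 2: 961,363.7028·(1 + 0.0103)^18 ≈ 1,156,096.4689.

$1,156,096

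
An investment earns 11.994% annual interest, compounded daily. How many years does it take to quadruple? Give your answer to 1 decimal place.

(1 + 0.000328603)^(365t) = 4.
365t = ln 4 / ln(1 + 0.000328603) ≈ 1.3863/0.000328549 ≈ 4219.4478.
t ≈ 11.5601.

11.6 years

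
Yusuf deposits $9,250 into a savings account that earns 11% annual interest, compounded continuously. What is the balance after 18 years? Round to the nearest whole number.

$66,995

A = P·e^(rt) = 9,250·e^(0.11·18) = 9,250·e^1.98.
e^1.98 ≈ 7.2427429852, so A ≈ 66,995.3726.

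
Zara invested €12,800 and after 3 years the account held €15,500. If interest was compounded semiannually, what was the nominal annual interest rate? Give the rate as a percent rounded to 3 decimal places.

6.483%

The 6-period growth factor is 15,500/12,800 = 1.21094.
r/2 = 1.21094^(1/6) − 1 ≈ 0.0324134, so r ≈ 2·0.0324134 = 6.48267%.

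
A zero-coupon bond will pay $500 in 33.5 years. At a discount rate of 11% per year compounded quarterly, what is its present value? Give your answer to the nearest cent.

Growth factor = (1 + 0.0275)^134 ≈ 37.9110046.
P = 500/37.9110046 ≈ 13.1888.

$13.19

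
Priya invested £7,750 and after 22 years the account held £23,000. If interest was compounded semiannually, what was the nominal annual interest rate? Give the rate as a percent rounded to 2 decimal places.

5.01%

(1 + r/2)^44 = 23,000/7,750 = 2.96774.
1 + r/2 = 2.96774^(1/44) ≈ 1.025031, so r/2 ≈ 0.0250309.
r ≈ 2·0.0250309 = 5.00618%.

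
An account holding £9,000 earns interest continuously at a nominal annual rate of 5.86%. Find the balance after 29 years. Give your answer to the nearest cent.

A = P·e^(rt) = 9,000·e^(0.0586·29) = 9,000·e^1.6994.
e^1.6994 ≈ 5.4706640084, so A ≈ 49,235.9761.

£49,235.98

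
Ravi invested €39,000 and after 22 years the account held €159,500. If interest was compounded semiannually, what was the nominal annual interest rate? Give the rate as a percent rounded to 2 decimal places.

(1 + r/2)^44 = 159,500/39,000 = 4.08974.
1 + r/2 = 4.08974^(1/44) ≈ 1.032529, so r/2 ≈ 0.0325288.
r ≈ 2·0.0325288 = 6.50576%.

6.51%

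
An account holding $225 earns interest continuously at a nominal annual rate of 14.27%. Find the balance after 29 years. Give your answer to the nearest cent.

A = P·e^(rt) = 225·e^(0.1427·29) = 225·e^4.1383.
e^4.1383 ≈ 62.696147351, so A ≈ 14,106.6332.

$14,106.63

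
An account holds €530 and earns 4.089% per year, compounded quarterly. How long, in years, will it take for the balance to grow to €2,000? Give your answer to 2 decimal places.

32.64 years

We need (1 + 0.0102225)^(4t) = 3.7736, so 4t = ln 3.7736 / ln 1.010223 ≈ 130.5749.
t ≈ 130.5749/4 = 32.6437 years.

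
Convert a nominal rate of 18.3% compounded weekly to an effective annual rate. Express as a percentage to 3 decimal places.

20.043%

One year is 52 periods at 0.00351923 each: (1 + 0.00351923)^52 ≈ 1.200429.
EAR = 1.200429 − 1 ≈ 20.04287%.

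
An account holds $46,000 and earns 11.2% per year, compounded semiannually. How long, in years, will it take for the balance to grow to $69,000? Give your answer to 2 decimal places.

3.72 years

(1 + 0.056)^(2t) = 69,000/46,000 = 1.5.
2t·ln(1 + 0.056) = ln(1.5); 2t = 0.40547/0.0544882 ≈ 7.4413.
t ≈ 3.7207 years.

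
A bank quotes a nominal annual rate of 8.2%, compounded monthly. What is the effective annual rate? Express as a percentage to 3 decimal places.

8.515%

One year is 12 periods at 0.00683333 each: (1 + 0.00683333)^12 ≈ 1.085153.
EAR = 1.085153 − 1 ≈ 8.51531%.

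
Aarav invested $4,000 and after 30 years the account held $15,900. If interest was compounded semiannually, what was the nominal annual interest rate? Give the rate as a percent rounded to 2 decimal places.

4.65%

The 60-period growth factor is 15,900/4,000 = 3.975.
r/2 = 3.975^(1/60) − 1 ≈ 0.023267, so r ≈ 2·0.023267 = 4.65339%.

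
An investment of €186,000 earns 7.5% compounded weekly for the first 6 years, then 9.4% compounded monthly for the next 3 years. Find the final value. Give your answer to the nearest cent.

€386,187.77

Phase 1: 186,000·(1 + 0.075/52)^312 ≈ 291,611.5085.
Phase 2: 291,611.5085·(1 + 0.094/12)^36 ≈ 386,187.7694.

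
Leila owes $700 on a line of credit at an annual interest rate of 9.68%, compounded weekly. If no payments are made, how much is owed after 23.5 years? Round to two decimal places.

Growth factor = (1 + 0.0968/52)^1222 ≈ 9.705427937.
A ≈ 700 × 9.705427937 ≈ 6,793.7996.

$6,793.80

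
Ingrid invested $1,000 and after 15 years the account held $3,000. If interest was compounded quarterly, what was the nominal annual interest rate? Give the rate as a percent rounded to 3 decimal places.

The 60-period growth factor is 3,000/1,000 = 3.
r/4 = 3^(1/60) − 1 ≈ 0.0184789, so r ≈ 4·0.0184789 = 7.39155%.

7.392%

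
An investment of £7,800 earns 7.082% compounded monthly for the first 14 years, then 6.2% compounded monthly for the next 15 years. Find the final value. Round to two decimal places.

Phase 1: 7,800·(1 + 0.07082/12)^168 ≈ 20,961.5436.
Phase 2: 20,961.5436·(1 + 0.062/12)^180 ≈ 53,000.1766.

£53,000.18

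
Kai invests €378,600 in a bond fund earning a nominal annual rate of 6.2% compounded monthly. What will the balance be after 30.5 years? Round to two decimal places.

Growth factor = (1 + 0.062/12)^366 ≈ 6.593812294448.
A ≈ 378,600 × 6.593812294448 ≈ 2,496,417.3347.

€2,496,417.33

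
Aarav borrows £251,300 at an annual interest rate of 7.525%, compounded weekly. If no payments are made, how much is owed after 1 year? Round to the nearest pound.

£270,925

Growth factor = (1 + 0.07525/52)^52 ≈ 1.07809501077.
A ≈ 251,300 × 1.07809501077 ≈ 270,925.2762.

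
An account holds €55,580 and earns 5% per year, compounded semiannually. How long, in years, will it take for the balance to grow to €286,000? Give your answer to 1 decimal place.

33.2 years

We need (1 + 0.025)^(2t) = 5.1457, so 2t = ln 5.1457 / ln 1.025 ≈ 66.3424.
t ≈ 66.3424/2 = 33.1712 years.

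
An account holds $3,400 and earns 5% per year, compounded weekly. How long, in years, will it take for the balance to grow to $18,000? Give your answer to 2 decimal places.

33.35 years

We need (1 + 0.000961538)^(52t) = 5.2941, so 52t = ln 5.2941 / ln 1.000962 ≈ 1734.0933.
t ≈ 1734.0933/52 = 33.3479 years.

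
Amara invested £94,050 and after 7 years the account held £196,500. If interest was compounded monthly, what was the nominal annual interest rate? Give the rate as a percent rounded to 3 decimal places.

(1 + r/12)^84 = 196,500/94,050 = 2.08931.
1 + r/12 = 2.08931^(1/84) ≈ 1.00881, so r/12 ≈ 0.00881044.
r ≈ 12·0.00881044 = 10.57253%.

10.573%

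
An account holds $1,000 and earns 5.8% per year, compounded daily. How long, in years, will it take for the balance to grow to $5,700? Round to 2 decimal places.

(1 + 0.000158904)^(365t) = 5,700/1,000 = 5.7.
365t·ln(1 + 0.000158904) = ln(5.7); 365t = 1.7405/0.000158891 ≈ 10953.8039.
t ≈ 30.0104 years.

30.01 years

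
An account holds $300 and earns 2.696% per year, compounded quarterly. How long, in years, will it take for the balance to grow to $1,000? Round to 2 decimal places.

44.81 years

We need (1 + 0.00674)^(4t) = 3.3333, so 4t = ln 3.3333 / ln 1.00674 ≈ 179.2323.
t ≈ 179.2323/4 = 44.8081 years.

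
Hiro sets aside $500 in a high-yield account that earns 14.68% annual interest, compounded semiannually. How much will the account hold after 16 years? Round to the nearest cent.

$4,823.26

Growth factor = (1 + 0.0734)^32 ≈ 9.646525361.
A ≈ 500 × 9.646525361 ≈ 4,823.2627.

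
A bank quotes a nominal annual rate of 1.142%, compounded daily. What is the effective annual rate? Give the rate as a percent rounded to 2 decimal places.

One year is 365 periods at 0.0000312877 each: (1 + 0.0000312877)^365 ≈ 1.011485.
EAR = 1.011485 − 1 ≈ 1.14853%.

1.15%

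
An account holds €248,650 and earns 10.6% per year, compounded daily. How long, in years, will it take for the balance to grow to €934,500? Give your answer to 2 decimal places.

We need (1 + 0.000290411)^(365t) = 3.7583, so 365t = ln 3.7583 / ln 1.00029 ≈ 4559.5992.
t ≈ 4559.5992/365 = 12.4921 years.

12.49 years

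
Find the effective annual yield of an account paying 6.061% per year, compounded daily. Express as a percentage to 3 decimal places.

One year is 365 periods at 0.000166055 each: (1 + 0.000166055)^365 ≈ 1.062479.
EAR = 1.062479 − 1 ≈ 6.24791%.

6.248%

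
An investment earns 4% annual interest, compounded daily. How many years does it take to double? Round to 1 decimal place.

17.3 years

(1 + 0.000109589)^(365t) = 2.
365t = ln 2 / ln(1 + 0.000109589) ≈ 0.69315/0.000109583 ≈ 6325.3146.
t ≈ 17.3296.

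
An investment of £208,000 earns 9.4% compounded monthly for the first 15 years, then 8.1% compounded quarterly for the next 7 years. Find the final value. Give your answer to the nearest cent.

After 15 years at 9.4%: 208,000 × 4.073514626234 ≈ 847,291.0423.
Then 7 years at 8.1%: 847,291.0423 × 1.753012030121 ≈ 1,485,311.3901.

£1,485,311.39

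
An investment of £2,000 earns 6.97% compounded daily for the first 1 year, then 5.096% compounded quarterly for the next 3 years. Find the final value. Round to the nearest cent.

£2,496.16

After 1 years at 6.97%: 2,000 × 1.072179343 ≈ 2,144.3587.
Then 3 years at 5.096%: 2,144.3587 × 1.164060527 ≈ 2,496.1633.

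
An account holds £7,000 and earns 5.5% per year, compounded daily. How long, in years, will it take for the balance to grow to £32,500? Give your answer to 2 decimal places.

27.92 years

(1 + 0.000150685)^(365t) = 32,500/7,000 = 4.6429.
365t·ln(1 + 0.000150685) = ln(4.6429); 365t = 1.5353/0.000150674 ≈ 10189.7754.
t ≈ 27.9172 years.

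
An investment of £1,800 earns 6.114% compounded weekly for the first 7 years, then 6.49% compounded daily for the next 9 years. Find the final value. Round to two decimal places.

£4,950.87

Phase 1: 1,800·(1 + 0.06114/52)^364 ≈ 2,760.7856.
Phase 2: 2,760.7856·(1 + 0.0649/365)^3285 ≈ 4,950.8701.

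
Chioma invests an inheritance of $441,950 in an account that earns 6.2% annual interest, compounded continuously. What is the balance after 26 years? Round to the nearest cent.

A = P·e^(rt) = 441,950·e^(0.062·26) = 441,950·e^1.612.
e^1.612 ≈ 5.012826862585, so A ≈ 2,215,418.8319.

$2,215,418.83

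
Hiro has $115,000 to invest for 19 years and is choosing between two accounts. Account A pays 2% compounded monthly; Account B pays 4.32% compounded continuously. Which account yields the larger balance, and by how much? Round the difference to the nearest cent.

Account B, by $93,206.91

Account A growth factor: (1 + 0.02/12)^228 ≈ 1.46182211966; balance ≈ 168,109.5438.
Account B growth factor: e^(0.0432·19) = e^0.8208 ≈ 2.27231696416; balance ≈ 261,316.4509.
Account B is larger by 93,206.9071.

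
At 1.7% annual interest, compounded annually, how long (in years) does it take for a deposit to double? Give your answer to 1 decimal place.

41.1 years

(1 + 0.017)^t = 2.
t = ln 2 / ln(1 + 0.017) ≈ 0.69315/0.0168571 ≈ 41.1190.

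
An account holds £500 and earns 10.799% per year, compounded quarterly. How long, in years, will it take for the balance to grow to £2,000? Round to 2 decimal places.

13.01 years

We need (1 + 0.0269975)^(4t) = 4, so 4t = ln 4 / ln 1.026998 ≈ 52.0391.
t ≈ 52.0391/4 = 13.0098 years.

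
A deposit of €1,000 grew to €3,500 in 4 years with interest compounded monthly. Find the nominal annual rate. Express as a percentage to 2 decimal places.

31.73%

The 48-period growth factor is 3,500/1,000 = 3.5.
r/12 = 3.5^(1/48) − 1 ≈ 0.0264428, so r ≈ 12·0.0264428 = 31.73135%.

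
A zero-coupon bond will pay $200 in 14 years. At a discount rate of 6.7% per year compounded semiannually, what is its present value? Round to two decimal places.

$79.49

Periodic rate = 6.7%/2 = 0.0335; 28 periods.
P = 200/(1 + 0.0335)^28 ≈ 200/2.51590053 ≈ 79.4944.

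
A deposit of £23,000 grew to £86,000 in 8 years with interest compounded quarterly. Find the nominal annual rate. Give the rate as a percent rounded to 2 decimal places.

16.83%

(1 + r/4)^32 = 86,000/23,000 = 3.73913.
1 + r/4 = 3.73913^(1/32) ≈ 1.042075, so r/4 ≈ 0.0420753.
r ≈ 4·0.0420753 = 16.83010%.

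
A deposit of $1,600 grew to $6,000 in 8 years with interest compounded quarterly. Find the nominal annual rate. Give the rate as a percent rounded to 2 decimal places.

(1 + r/4)^32 = 6,000/1,600 = 3.75.
1 + r/4 = 3.75^(1/32) ≈ 1.04217, so r/4 ≈ 0.0421698.
r ≈ 4·0.0421698 = 16.86791%.

16.87%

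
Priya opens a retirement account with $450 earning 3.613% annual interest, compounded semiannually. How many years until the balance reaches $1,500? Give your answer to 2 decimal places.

(1 + 0.018065)^(2t) = 1,500/450 = 3.3333.
2t·ln(1 + 0.018065) = ln(3.3333); 2t = 1.204/0.0179038 ≈ 67.2469.
t ≈ 33.6234 years.

33.62 years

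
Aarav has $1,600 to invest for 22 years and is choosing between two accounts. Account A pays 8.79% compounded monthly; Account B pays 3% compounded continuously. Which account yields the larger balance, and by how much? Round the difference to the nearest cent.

Account A growth factor: (1 + 0.007325)^264 ≈ 6.8671684178; balance ≈ 10,987.4695.
Account B growth factor: e^(0.03·22) = e^0.66 ≈ 1.934792334; balance ≈ 3,095.6677.
Account A is larger by 7,891.8017.

Account A, by $7,891.80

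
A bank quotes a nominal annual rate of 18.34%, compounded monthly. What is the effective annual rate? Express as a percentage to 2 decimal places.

19.96%

One year is 12 periods at 0.0152833 each: (1 + 0.0152833)^12 ≈ 1.199629.
EAR = 1.199629 − 1 ≈ 19.96294%.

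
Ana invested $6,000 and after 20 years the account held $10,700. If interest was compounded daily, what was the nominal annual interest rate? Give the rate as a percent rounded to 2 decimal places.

The 7300-period growth factor is 10,700/6,000 = 1.78333.
r/365 = 1.78333^(1/7300) − 1 ≈ 0.0000792476, so r ≈ 365·0.0000792476 = 2.89254%.

2.89%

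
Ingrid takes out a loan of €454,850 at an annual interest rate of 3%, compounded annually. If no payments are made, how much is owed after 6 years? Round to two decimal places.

€543,114.69

Growth factor = (1 + 0.03)^6 ≈ 1.19405229653.
A ≈ 454,850 × 1.19405229653 ≈ 543,114.6871.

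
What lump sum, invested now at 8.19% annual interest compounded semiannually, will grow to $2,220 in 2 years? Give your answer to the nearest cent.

Periodic rate = 8.19%/2 = 0.04095; 4 periods.
P = 2,220/(1 + 0.04095)^4 ≈ 2,220/1.174138904 ≈ 1,890.7473.

$1,890.75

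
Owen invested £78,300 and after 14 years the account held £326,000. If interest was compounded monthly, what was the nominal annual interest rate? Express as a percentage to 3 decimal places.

10.232%

(1 + r/12)^168 = 326,000/78,300 = 4.16347.
1 + r/12 = 4.16347^(1/168) ≈ 1.008526, so r/12 ≈ 0.00852632.
r ≈ 12·0.00852632 = 10.23159%.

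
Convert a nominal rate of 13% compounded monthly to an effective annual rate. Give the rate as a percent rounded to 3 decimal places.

EAR = (1 + 13%/12)^12 − 1 = (1 + 0.0108333)^12 − 1.
(1 + 0.0108333)^12 ≈ 1.138032, so EAR ≈ 13.80325%.

13.803%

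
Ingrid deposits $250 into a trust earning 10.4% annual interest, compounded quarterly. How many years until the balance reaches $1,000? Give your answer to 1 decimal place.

(1 + 0.026)^(4t) = 1,000/250 = 4.
4t·ln(1 + 0.026) = ln(4); 4t = 1.3863/0.0256677 ≈ 54.0092.
t ≈ 13.5023 years.

13.5 years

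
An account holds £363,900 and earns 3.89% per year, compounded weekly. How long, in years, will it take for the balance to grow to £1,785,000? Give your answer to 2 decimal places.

(1 + 0.000748077)^(52t) = 1,785,000/363,900 = 4.9052.
52t·ln(1 + 0.000748077) = ln(4.9052); 52t = 1.5903/0.000747797 ≈ 2126.6387.
t ≈ 40.8969 years.

40.90 years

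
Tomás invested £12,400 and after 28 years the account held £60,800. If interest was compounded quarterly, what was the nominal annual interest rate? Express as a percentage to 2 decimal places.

(1 + r/4)^112 = 60,800/12,400 = 4.90323.
1 + r/4 = 4.90323^(1/112) ≈ 1.014297, so r/4 ≈ 0.0142967.
r ≈ 4·0.0142967 = 5.71868%.

5.72%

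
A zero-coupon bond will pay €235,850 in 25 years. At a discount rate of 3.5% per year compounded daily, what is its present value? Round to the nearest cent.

Growth factor = (1 + 0.035/365)^9125 ≈ 2.39877466476.
P = 235,850/2.39877466476 ≈ 98,321.0318.

€98,321.03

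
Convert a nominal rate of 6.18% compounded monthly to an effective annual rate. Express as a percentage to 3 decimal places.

6.358%

One year is 12 periods at 0.00515 each: (1 + 0.00515)^12 ≈ 1.063581.
EAR = 1.063581 − 1 ≈ 6.35809%.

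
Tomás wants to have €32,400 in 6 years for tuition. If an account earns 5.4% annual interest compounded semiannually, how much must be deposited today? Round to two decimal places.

€23,534.21

Periodic rate = 5.4%/2 = 0.027; 12 periods.
P = 32,400/(1 + 0.027)^12 ≈ 32,400/1.376719054 ≈ 23,534.2134.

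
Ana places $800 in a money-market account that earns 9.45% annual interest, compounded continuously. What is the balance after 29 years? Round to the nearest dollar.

$12,396

A = P·e^(rt) = 800·e^(0.0945·29) = 800·e^2.7405.
e^2.7405 ≈ 15.494730525, so A ≈ 12,395.7844.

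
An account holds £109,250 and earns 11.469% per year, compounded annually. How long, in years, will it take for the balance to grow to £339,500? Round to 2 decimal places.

(1 + 0.11469)^t = 339,500/109,250 = 3.1076.
t·ln(1 + 0.11469) = ln(3.1076); t = 1.1338/0.108576 ≈ 10.4427.

10.44 years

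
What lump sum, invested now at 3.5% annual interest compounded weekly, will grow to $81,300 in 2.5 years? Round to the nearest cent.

Periodic rate = 3.5%/52 = 0.000673077; 130 periods.
P = 81,300/(1 + 0.035/52)^130 ≈ 81,300/1.0914101395 ≈ 74,490.7868.

$74,490.79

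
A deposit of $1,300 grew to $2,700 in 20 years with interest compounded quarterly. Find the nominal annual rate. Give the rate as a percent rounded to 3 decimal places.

3.671%

The 80-period growth factor is 2,700/1,300 = 2.07692.
r/4 = 2.07692^(1/80) − 1 ≈ 0.00917796, so r ≈ 4·0.00917796 = 3.67118%.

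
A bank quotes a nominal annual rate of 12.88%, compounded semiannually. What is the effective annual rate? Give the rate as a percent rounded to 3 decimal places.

One year is 2 periods at 0.0644 each: (1 + 0.0644)^2 ≈ 1.132947.
EAR = 1.132947 − 1 ≈ 13.29474%.

13.295%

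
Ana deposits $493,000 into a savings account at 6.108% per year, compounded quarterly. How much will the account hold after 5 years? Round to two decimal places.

Growth factor = (1 + 0.01527)^20 ≈ 1.35403867748.
A ≈ 493,000 × 1.35403867748 ≈ 667,541.0680.

$667,541.07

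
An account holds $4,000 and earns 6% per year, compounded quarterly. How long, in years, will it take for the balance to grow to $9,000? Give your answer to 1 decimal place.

We need (1 + 0.015)^(4t) = 2.25, so 4t = ln 2.25 / ln 1.015 ≈ 54.4665.
t ≈ 54.4665/4 = 13.6166 years.

13.6 years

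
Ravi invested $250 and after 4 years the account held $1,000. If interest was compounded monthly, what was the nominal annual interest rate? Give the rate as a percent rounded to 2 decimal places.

(1 + r/12)^48 = 1,000/250 = 4.
1 + r/12 = 4^(1/48) ≈ 1.029302, so r/12 ≈ 0.0293022.
r ≈ 12·0.0293022 = 35.16268%.

35.16%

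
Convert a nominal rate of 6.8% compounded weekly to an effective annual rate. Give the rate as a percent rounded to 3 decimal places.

EAR = (1 + 6.8%/52)^52 − 1 = (1 + 0.00130769)^52 − 1.
(1 + 0.00130769)^52 ≈ 1.070318, so EAR ≈ 7.03178%.

7.032%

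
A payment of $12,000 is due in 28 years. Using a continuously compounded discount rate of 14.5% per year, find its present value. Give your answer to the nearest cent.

P = A·e^(−rt) = 12,000·e^(−4.06).
e^(−4.06) ≈ 0.017249019115, so P ≈ 206.9882.

$206.99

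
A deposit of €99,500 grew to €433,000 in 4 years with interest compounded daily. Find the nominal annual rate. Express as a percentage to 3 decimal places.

36.783%

The 1460-period growth factor is 433,000/99,500 = 4.35176.
r/365 = 4.35176^(1/1460) − 1 ≈ 0.00100775, so r ≈ 365·0.00100775 = 36.78302%.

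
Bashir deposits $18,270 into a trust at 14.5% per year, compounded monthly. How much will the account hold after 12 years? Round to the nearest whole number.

$103,011

Periodic rate = 14.5%/12 = 0.0120833; periods = 12·12 = 144.
A = 18,270·(1 + 0.145/12)^144 ≈ 18,270·5.63823697706 ≈ 103,010.5896.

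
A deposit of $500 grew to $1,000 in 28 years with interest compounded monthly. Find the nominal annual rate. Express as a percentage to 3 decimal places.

2.478%

The 336-period growth factor is 1,000/500 = 2.
r/12 = 2^(1/336) − 1 ≈ 0.00206507, so r ≈ 12·0.00206507 = 2.47808%.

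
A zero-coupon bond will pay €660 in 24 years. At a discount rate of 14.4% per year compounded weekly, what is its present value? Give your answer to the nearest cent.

Growth factor = (1 + 0.144/52)^1248 ≈ 31.5389593.
P = 660/31.5389593 ≈ 20.9265.

€20.93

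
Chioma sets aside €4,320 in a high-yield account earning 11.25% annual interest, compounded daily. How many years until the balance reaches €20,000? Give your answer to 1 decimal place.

(1 + 0.000308219)^(365t) = 20,000/4,320 = 4.6296.
365t·ln(1 + 0.000308219) = ln(4.6296); 365t = 1.5325/0.000308172 ≈ 4972.8023.
t ≈ 13.6241 years.

13.6 years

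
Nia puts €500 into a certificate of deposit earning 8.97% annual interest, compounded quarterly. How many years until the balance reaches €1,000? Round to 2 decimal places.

We need (1 + 0.022425)^(4t) = 2, so 4t = ln 2 / ln 1.022425 ≈ 31.2549.
t ≈ 31.2549/4 = 7.8137 years.

7.81 years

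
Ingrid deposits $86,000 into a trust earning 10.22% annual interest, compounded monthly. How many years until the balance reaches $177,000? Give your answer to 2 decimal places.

(1 + 0.00851667)^(12t) = 177,000/86,000 = 2.0581.
12t·ln(1 + 0.00851667) = ln(2.0581); 12t = 0.7218/0.0084806 ≈ 85.1121.
t ≈ 7.0927 years.

7.09 years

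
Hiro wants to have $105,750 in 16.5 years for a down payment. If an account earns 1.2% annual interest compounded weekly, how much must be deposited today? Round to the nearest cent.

Periodic rate = 1.2%/52 = 0.000230769; 858 periods.
P = 105,750/(1 + 0.012/52)^858 ≈ 105,750/1.21893454982 ≈ 86,756.0937.

$86,756.09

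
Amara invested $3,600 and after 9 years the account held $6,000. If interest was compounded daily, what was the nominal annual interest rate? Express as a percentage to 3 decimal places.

5.676%

(1 + r/365)^3285 = 6,000/3,600 = 1.66667.
1 + r/365 = 1.66667^(1/3285) ≈ 1.000156, so r/365 ≈ 0.000155515.
r ≈ 365·0.000155515 = 5.67628%.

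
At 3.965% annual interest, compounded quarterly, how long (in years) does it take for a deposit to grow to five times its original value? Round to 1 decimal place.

40.8 years

(1 + 0.0099125)^(4t) = 5.
4t = ln 5 / ln(1 + 0.0099125) ≈ 1.6094/0.00986369 ≈ 163.1679.
t ≈ 40.7920.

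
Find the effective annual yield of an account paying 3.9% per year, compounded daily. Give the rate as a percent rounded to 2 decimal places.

3.98%

EAR = (1 + 3.9%/365)^365 − 1 = (1 + 0.000106849)^365 − 1.
(1 + 0.000106849)^365 ≈ 1.039768, so EAR ≈ 3.97683%.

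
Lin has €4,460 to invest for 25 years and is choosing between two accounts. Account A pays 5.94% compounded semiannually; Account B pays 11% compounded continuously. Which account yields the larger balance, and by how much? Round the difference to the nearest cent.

Account B, by €50,496.64

A: (1 + 0.0297)^50 ≈ 4.3205161921, so 4,460 × 4.3205161921 ≈ 19,269.5022.
B: e^(0.11·25) = e^2.75 ≈ 15.642631884, so 4,460 × 15.642631884 ≈ 69,766.1382.
Difference ≈ 50,496.6360 in favor of B.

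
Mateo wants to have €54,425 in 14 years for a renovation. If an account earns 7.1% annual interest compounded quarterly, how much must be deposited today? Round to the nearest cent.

Periodic rate = 7.1%/4 = 0.01775; 56 periods.
P = 54,425/(1 + 0.01775)^56 ≈ 54,425/2.6785651797 ≈ 20,318.7141.

€20,318.71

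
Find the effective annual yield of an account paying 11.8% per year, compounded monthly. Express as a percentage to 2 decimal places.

12.46%

One year is 12 periods at 0.00983333 each: (1 + 0.00983333)^12 ≈ 1.124596.
EAR = 1.124596 − 1 ≈ 12.45957%.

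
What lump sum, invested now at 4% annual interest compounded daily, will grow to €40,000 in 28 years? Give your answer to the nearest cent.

€13,051.99

Periodic rate = 4%/365 = 0.000109589; 10220 periods.
P = 40,000/(1 + 0.04/365)^10220 ≈ 40,000/3.0646661331 ≈ 13,051.9927.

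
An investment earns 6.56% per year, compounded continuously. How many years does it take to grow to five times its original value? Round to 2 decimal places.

24.53 years

e^(0.0656t) = 5, so 0.0656t = ln 5 ≈ 1.6094.
t ≈ 1.6094/0.0656 ≈ 24.5341.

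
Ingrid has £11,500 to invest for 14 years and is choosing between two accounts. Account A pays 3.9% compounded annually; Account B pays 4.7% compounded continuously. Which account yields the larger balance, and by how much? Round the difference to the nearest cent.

Account B, by £2,557.78

A: (1 + 0.039)^14 ≈ 1.7085105535, so 11,500 × 1.7085105535 ≈ 19,647.8714.
B: e^(0.047·14) = e^0.658 ≈ 1.9309266167, so 11,500 × 1.9309266167 ≈ 22,205.6561.
Difference ≈ 2,557.7847 in favor of B.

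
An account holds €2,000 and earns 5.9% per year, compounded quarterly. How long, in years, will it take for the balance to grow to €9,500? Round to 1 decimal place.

26.6 years

(1 + 0.01475)^(4t) = 9,500/2,000 = 4.75.
4t·ln(1 + 0.01475) = ln(4.75); 4t = 1.5581/0.0146423 ≈ 106.4141.
t ≈ 26.6035 years.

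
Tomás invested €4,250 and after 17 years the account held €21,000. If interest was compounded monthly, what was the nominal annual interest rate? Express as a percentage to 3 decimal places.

(1 + r/12)^204 = 21,000/4,250 = 4.94118.
1 + r/12 = 4.94118^(1/204) ≈ 1.007862, so r/12 ≈ 0.00786214.
r ≈ 12·0.00786214 = 9.43456%.

9.435%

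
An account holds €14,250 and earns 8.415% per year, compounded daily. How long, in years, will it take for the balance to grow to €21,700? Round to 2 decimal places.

5.00 years

We need (1 + 0.000230548)^(365t) = 1.5228, so 365t = ln 1.5228 / ln 1.000231 ≈ 1824.3660.
t ≈ 1824.3660/365 = 4.9983 years.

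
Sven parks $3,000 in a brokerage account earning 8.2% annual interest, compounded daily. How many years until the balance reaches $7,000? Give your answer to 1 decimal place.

We need (1 + 0.000224658)^(365t) = 2.3333, so 365t = ln 2.3333 / ln 1.000225 ≈ 3771.9324.
t ≈ 3771.9324/365 = 10.3341 years.

10.3 years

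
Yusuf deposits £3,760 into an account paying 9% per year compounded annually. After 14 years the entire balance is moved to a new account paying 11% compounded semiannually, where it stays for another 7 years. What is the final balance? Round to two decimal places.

£26,588.46

After 14 years at 9%: 3,760 × 3.3417270272 ≈ 12,564.8936.
Then 7 years at 11%: 12,564.8936 × 2.1160914618 ≈ 26,588.4641.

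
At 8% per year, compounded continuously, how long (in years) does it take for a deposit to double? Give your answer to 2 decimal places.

8.66 years

e^(0.08t) = 2, so 0.08t = ln 2 ≈ 0.69315.
t ≈ 0.69315/0.08 ≈ 8.6643.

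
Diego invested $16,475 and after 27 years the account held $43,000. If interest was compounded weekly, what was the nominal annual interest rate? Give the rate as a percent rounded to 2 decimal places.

(1 + r/52)^1404 = 43,000/16,475 = 2.61002.
1 + r/52 = 2.61002^(1/1404) ≈ 1.000684, so r/52 ≈ 0.000683536.
r ≈ 52·0.000683536 = 3.55438%.

3.55%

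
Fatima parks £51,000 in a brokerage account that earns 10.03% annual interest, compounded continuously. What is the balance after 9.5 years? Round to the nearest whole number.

£132,248

A = P·e^(rt) = 51,000·e^(0.1003·9.5) = 51,000·e^0.95285.
e^0.95285 ≈ 2.59308944304, so A ≈ 132,247.5616.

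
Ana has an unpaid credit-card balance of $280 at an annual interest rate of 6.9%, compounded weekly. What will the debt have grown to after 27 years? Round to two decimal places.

$1,801.82

Periodic rate = 6.9%/52 = 0.00132692; periods = 52·27 = 1404.
A = 280·(1 + 0.069/52)^1404 ≈ 280·6.435085087 ≈ 1,801.8238.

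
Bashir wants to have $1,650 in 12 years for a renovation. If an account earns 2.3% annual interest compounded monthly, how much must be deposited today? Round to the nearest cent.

$1,252.37

Periodic rate = 2.3%/12 = 0.00191667; 144 periods.
P = 1,650/(1 + 0.023/12)^144 ≈ 1,650/1.317499784 ≈ 1,252.3721.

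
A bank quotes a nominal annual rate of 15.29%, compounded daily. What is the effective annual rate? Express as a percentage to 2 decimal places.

EAR = (1 + 15.29%/365)^365 − 1 = (1 + 0.000418904)^365 − 1.
(1 + 0.000418904)^365 ≈ 1.165171, so EAR ≈ 16.51711%.

16.52%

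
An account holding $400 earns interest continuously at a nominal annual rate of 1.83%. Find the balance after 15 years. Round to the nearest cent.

A = P·e^(rt) = 400·e^(0.0183·15) = 400·e^0.2745.
e^0.2745 ≈ 1.31587257, so A ≈ 526.3490.

$526.35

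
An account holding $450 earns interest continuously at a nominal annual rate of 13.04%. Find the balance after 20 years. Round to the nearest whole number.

A = P·e^(rt) = 450·e^(0.1304·20) = 450·e^2.608.
e^2.608 ≈ 13.57187993, so A ≈ 6,107.3460.

$6,107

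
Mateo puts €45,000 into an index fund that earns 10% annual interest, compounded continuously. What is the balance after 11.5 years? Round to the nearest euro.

€142,119

A = P·e^(rt) = 45,000·e^(0.1·11.5) = 45,000·e^1.15.
e^1.15 ≈ 3.15819290969, so A ≈ 142,118.6809.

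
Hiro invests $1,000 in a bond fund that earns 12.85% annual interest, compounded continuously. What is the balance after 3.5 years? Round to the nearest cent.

$1,567.92

A = P·e^(rt) = 1,000·e^(0.1285·3.5) = 1,000·e^0.44975.
e^0.44975 ≈ 1.567920156, so A ≈ 1,567.9202.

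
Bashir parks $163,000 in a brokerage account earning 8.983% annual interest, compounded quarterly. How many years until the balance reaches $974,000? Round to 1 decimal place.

(1 + 0.0224575)^(4t) = 974,000/163,000 = 5.9755.
4t·ln(1 + 0.0224575) = ln(5.9755); 4t = 1.7877/0.022209 ≈ 80.4925.
t ≈ 20.1231 years.

20.1 years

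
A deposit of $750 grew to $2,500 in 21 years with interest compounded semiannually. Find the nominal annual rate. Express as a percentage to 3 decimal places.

(1 + r/2)^42 = 2,500/750 = 3.33333.
1 + r/2 = 3.33333^(1/42) ≈ 1.029081, so r/2 ≈ 0.0290808.
r ≈ 2·0.0290808 = 5.81617%.

5.816%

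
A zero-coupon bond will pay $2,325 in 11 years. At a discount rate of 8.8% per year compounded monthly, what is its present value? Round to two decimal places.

Periodic rate = 8.8%/12 = 0.00733333; 132 periods.
P = 2,325/(1 + 0.088/12)^132 ≈ 2,325/2.623391442 ≈ 886.2574.

$886.26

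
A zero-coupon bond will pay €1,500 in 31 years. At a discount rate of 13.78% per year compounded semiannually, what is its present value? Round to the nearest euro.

Growth factor = (1 + 0.0689)^62 ≈ 62.24418407.
P = 1,500/62.24418407 ≈ 24.0986.

€24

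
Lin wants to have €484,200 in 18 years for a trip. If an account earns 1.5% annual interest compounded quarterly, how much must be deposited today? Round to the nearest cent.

Growth factor = (1 + 0.00375)^72 ≈ 1.30930310151.
P = 484,200/1.30930310151 ≈ 369,815.0561.

€369,815.06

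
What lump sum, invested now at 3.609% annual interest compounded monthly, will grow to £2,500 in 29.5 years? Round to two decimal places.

Periodic rate = 3.609%/12 = 0.0030075; 354 periods.
P = 2,500/(1 + 0.0030075)^354 ≈ 2,500/2.895208786 ≈ 863.4956.

£863.50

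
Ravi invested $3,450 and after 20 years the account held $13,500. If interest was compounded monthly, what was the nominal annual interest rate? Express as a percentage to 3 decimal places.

The 240-period growth factor is 13,500/3,450 = 3.91304.
r/12 = 3.91304^(1/240) − 1 ≈ 0.00570084, so r ≈ 12·0.00570084 = 6.84100%.

6.841%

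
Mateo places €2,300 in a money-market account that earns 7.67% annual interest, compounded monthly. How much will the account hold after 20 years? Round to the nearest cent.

Growth factor = (1 + 0.0767/12)^240 ≈ 4.6141071475.
A ≈ 2,300 × 4.6141071475 ≈ 10,612.4464.

€10,612.45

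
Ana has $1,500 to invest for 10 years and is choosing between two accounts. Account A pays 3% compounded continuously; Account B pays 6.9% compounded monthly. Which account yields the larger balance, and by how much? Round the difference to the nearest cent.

Account A growth factor: e^(0.03·10) = e^0.3 ≈ 1.349858808; balance ≈ 2,024.7882.
Account B growth factor: (1 + 0.00575)^120 ≈ 1.989779486; balance ≈ 2,984.6692.
Account B is larger by 959.8810.

Account B, by $959.88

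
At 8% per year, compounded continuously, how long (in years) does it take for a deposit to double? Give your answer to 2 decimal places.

8.66 years

e^(0.08t) = 2, so 0.08t = ln 2 ≈ 0.69315.
t ≈ 0.69315/0.08 ≈ 8.6643.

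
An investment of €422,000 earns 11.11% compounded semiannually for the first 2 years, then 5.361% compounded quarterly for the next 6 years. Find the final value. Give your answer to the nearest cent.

Phase 1: 422,000·(1 + 0.05555)^4 ≈ 523,875.0211.
Phase 2: 523,875.0211·(1 + 0.0134025)^24 ≈ 721,099.1826.

€721,099.18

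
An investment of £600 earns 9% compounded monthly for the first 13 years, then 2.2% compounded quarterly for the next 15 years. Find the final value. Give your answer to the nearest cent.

£2,674.88

After 13 years at 9%: 600 × 3.207957093 ≈ 1,924.7743.
Then 15 years at 2.2%: 1,924.7743 × 1.389711003 ≈ 2,674.8800.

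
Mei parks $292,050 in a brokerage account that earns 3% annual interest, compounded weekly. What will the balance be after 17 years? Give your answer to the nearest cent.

$486,276.78

Growth factor = (1 + 0.03/52)^884 ≈ 1.66504631718.
A ≈ 292,050 × 1.66504631718 ≈ 486,276.7769.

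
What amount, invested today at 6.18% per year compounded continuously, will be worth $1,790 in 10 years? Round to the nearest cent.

P = A·e^(−rt) = 1,790·e^(−0.618).
e^(−0.618) ≈ 0.5390214031, so P ≈ 964.8483.

$964.85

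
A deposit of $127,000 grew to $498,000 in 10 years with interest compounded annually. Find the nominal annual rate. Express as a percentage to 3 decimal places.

The 10-period growth factor is 498,000/127,000 = 3.92126.
r = 3.92126^(1/10) − 1 ≈ 0.146417, i.e. 14.64169%.

14.642%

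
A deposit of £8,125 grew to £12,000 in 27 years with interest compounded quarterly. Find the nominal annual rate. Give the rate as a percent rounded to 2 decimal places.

The 108-period growth factor is 12,000/8,125 = 1.47692.
r/4 = 1.47692^(1/108) − 1 ≈ 0.00361728, so r ≈ 4·0.00361728 = 1.44691%.

1.45%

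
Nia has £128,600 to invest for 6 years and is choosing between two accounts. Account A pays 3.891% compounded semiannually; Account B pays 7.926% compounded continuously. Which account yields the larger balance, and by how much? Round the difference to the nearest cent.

A: (1 + 0.019455)^12 ≈ 1.26013398082, so 128,600 × 1.26013398082 ≈ 162,053.2299.
B: e^(0.07926·6) = e^0.47556 ≈ 1.60891493762, so 128,600 × 1.60891493762 ≈ 206,906.4610.
Difference ≈ 44,853.2310 in favor of B.

Account B, by £44,853.23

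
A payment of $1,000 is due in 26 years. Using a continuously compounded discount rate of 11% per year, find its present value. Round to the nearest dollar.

P = A·e^(−rt) = 1,000·e^(−2.86).
e^(−2.86) ≈ 0.0572687603, so P ≈ 57.2688.

$57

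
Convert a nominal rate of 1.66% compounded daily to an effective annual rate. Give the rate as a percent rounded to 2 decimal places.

1.67%

EAR = (1 + 1.66%/365)^365 − 1 = (1 + 0.0000454795)^365 − 1.
(1 + 0.0000454795)^365 ≈ 1.016738, so EAR ≈ 1.67382%.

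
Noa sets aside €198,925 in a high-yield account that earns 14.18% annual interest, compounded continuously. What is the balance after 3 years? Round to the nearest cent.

€304,395.51

A = P·e^(rt) = 198,925·e^(0.1418·3) = 198,925·e^0.4254.
e^0.4254 ≈ 1.53020237821, so A ≈ 304,395.5081.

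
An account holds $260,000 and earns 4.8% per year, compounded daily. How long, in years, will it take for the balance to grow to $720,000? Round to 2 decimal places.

21.22 years

We need (1 + 0.000131507)^(365t) = 2.7692, so 365t = ln 2.7692 / ln 1.000132 ≈ 7745.8821.
t ≈ 7745.8821/365 = 21.2216 years.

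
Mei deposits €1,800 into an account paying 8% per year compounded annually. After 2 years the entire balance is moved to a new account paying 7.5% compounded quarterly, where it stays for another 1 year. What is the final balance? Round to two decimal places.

€2,261.47

After 2 years at 8%: 1,800 × 1.1664 ≈ 2,099.5200.
Then 1 years at 7.5%: 2,099.5200 × 1.077135866 ≈ 2,261.4683.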